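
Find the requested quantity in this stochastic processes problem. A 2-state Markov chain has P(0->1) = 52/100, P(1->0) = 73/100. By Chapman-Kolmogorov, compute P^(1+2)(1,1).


P^3 = P^1 * P^2
Computing via matrix multiplication of the transition matrix.
Entry (1,1) of P^3 = 0.4069

0.4069


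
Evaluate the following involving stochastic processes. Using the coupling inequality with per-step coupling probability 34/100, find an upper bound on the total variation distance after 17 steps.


TV distance bound <= (1-delta)^n
= (1 - 0.3400)^17
= 0.6600^17
= 8.5555e-04

8.5555e-04


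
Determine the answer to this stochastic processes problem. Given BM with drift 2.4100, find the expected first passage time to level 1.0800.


Expected first passage time = a/mu
= 1.0800/2.4100
= 0.4481

0.4481


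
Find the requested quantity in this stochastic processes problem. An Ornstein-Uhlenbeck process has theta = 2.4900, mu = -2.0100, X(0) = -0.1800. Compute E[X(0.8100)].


E[X(t)] = mu + (X(0) - mu)*exp(-theta*t)
= -2.0100 + (-0.1800 - -2.0100)*exp(-2.4900*0.8100)
= -2.0100 + 1.8300 * 0.1331
= -1.7665

-1.7665


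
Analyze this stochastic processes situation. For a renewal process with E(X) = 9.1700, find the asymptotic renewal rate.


Long-run renewal rate = 1/E(X)
= 1/9.1700
= 0.1091

0.1091


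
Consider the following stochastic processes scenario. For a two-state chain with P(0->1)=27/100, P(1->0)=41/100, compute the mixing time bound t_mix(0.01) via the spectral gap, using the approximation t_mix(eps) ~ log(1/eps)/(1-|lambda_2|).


lambda_2 = |1 - p01 - p10| = |1 - 0.2700 - 0.4100| = 0.3200
t_mix ~ log(1/eps)/(1 - |lambda_2|)
= log(100)/(1 - 0.3200) = 4.6052/0.6800
= 6.7723

6.7723


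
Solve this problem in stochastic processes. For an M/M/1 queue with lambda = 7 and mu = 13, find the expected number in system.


rho = 7/13 = 0.5385
L = rho/(1-rho)
= 0.5385/0.4615
= 1.1667

1.1667


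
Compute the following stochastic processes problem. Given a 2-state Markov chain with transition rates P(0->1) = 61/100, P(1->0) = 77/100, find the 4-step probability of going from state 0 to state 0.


Computing P^4 by matrix multiplication.
P = [[0.3900, 0.6100], [0.7700, 0.2300]]
After raising P to the power 4:
P^4(0,0) = 0.5672

0.5672


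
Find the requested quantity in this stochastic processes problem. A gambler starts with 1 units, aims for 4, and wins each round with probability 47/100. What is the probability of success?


Gambler's ruin formula:
r = q/p = 0.5300/0.4700 = 1.1277
P(win) = (1 - r^i)/(1 - r^N)
= (1 - 1.1277^1)/(1 - 1.1277^4)
= 0.2069

0.2069


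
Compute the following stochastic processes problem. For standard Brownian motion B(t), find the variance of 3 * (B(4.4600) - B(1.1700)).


Var(alpha*(B(t)-B(s))) = alpha^2 * (t-s)
= 3^2 * (4.4600 - 1.1700)
= 9 * 3.2900
= 29.6100

29.6100


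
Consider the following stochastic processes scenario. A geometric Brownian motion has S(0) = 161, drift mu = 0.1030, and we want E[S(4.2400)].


E[S(t)] = S(0) * exp(mu * t)
= 161 * exp(0.1030 * 4.2400)
= 161 * 1.5476
= 249.1673

249.1673


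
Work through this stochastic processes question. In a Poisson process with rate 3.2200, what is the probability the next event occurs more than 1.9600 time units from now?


P(X > t) = exp(-lambda * t)
= exp(-3.2200 * 1.9600)
= exp(-6.3112) = 0.0018

0.0018


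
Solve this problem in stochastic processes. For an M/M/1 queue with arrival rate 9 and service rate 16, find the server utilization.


rho = lambda/mu
= 9/16
= 0.5625

0.5625


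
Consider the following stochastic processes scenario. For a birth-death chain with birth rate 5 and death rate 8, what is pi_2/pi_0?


For birth-death process, pi_n/pi_0 = (lambda/mu)^n
= (5/8)^2
= 0.3906

0.3906


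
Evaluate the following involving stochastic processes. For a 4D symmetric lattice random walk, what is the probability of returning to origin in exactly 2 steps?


P(return in 2 steps) = P(reverse first step) = 1/(2d)
= 1/8
= 0.1250

0.1250


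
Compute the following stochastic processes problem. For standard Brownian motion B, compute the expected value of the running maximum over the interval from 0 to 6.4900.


E(max B(s)) = sqrt(2t/pi)
= sqrt(2*6.4900/pi)
= sqrt(4.1317)
= 2.0326

2.0326


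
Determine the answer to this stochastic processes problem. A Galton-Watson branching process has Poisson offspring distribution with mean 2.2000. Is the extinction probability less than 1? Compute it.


Since mu = 2.2000 > 1, extinction prob q < 1.
Solve s = exp(mu*(s-1)) iteratively.
q = 0.1563

0.1563


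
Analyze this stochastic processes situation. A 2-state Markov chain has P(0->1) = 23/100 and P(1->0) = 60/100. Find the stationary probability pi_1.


Stationary distribution: pi_0 = p10/(p01+p10), pi_1 = p01/(p01+p10)
p01 = 0.2300, p10 = 0.6000
pi_1 = 0.2771

0.2771


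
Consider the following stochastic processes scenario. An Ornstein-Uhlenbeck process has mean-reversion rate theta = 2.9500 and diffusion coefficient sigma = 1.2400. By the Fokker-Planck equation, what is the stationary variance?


Stationary variance = sigma^2 / (2*theta)
= 1.2400^2 / (2*2.9500)
= 1.5376 / 5.9000
= 0.2606

0.2606


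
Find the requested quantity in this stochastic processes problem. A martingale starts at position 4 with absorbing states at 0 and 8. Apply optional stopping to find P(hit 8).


By optional stopping theorem: E(M at tau) = M(0) = 4
P(hit 8)*8 + P(hit 0)*0 = 4
P(hit 8) = (4 - 0)/(8 - 0) = 1/2 = 0.5000

0.5000


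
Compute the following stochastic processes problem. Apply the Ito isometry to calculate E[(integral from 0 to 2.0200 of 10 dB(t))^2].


By Ito isometry: E[(int f dB)^2] = int f^2 dt
= 10^2 * 2.0200
= 100 * 2.0200 = 202.0000

202.0000


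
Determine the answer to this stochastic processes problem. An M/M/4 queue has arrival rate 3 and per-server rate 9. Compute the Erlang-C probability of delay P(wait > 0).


a = lambda/mu = 0.3333
rho = a/c = 0.0833
Erlang-C formula applied:
C(c,a) = 4.0209e-04

4.0209e-04


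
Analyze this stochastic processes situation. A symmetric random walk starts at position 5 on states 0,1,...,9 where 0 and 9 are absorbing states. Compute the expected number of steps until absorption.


For symmetric RW on 0,...,N with absorbing barriers, E(i) = i*(N-i)
E(5) = 5 * 4 = 20

20


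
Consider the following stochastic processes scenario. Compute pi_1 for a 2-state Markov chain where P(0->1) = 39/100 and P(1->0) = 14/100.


Stationary distribution: pi_0 = p10/(p01+p10), pi_1 = p01/(p01+p10)
p01 = 0.3900, p10 = 0.1400
pi_1 = 0.7358

0.7358


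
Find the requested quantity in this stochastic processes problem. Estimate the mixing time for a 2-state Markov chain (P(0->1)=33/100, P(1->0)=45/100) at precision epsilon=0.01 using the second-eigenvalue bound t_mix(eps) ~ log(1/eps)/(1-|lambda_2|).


lambda_2 = |1 - p01 - p10| = |1 - 0.3300 - 0.4500| = 0.2200
t_mix ~ log(1/eps)/(1 - |lambda_2|)
= log(100)/(1 - 0.2200) = 4.6052/0.7800
= 5.9041

5.9041


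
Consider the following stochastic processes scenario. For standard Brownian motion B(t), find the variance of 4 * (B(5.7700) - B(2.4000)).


Var(alpha*(B(t)-B(s))) = alpha^2 * (t-s)
= 4^2 * (5.7700 - 2.4000)
= 16 * 3.3700
= 53.9200

53.9200


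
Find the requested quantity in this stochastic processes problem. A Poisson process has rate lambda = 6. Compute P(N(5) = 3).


P(N(t)=k) = (lambda*t)^k * exp(-lambda*t) / k!
lambda*t = 30
= 30^3 * exp(-30) / 3!
= 27000 * 9.3576e-14 / 6
= 4.2109e-10

4.2109e-10


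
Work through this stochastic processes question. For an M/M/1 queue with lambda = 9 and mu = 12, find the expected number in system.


rho = 9/12 = 0.7500
L = rho/(1-rho)
= 0.7500/0.2500
= 3.0000

3.0000


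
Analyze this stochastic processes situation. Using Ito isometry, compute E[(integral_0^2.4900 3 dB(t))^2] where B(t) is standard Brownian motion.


By Ito isometry: E[(int f dB)^2] = int f^2 dt
= 3^2 * 2.4900
= 9 * 2.4900 = 22.4100

22.4100


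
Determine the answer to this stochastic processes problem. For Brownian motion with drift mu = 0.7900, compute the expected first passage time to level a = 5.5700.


Expected first passage time = a/mu
= 5.5700/0.7900
= 7.0506

7.0506


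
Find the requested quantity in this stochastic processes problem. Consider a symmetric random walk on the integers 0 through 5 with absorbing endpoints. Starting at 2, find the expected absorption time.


For symmetric RW on 0,...,N with absorbing barriers, E(i) = i*(N-i)
E(2) = 2 * 3 = 6

6


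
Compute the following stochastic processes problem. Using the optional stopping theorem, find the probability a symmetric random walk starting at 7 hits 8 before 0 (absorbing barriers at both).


By optional stopping theorem: E(M at tau) = M(0) = 7
P(hit 8)*8 + P(hit 0)*0 = 7
P(hit 8) = (7 - 0)/(8 - 0) = 7/8 = 0.8750

0.8750


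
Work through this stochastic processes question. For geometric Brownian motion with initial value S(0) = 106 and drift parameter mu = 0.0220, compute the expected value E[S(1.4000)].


E[S(t)] = S(0) * exp(mu * t)
= 106 * exp(0.0220 * 1.4000)
= 106 * 1.0313
= 109.3156

109.3156


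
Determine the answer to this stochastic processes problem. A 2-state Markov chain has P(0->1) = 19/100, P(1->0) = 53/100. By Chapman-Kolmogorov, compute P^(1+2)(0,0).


P^3 = P^1 * P^2
Computing via matrix multiplication of the transition matrix.
Entry (0,0) of P^3 = 0.7419

0.7419


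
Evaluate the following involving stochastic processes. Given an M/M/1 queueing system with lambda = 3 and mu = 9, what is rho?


rho = lambda/mu
= 3/9
= 0.3333

0.3333


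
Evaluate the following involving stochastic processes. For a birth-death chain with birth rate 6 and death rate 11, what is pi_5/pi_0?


For birth-death process, pi_n/pi_0 = (lambda/mu)^n
= (6/11)^5
= 0.0483

0.0483


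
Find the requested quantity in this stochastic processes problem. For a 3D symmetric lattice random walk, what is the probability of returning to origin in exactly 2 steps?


P(return in 2 steps) = P(reverse first step) = 1/(2d)
= 1/6
= 0.1667

0.1667


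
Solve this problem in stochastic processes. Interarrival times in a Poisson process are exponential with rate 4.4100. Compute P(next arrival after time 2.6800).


P(X > t) = exp(-lambda * t)
= exp(-4.4100 * 2.6800)
= exp(-11.8188) = 7.3648e-06

7.3648e-06


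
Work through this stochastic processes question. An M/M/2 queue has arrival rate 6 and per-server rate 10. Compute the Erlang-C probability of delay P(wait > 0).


a = lambda/mu = 0.6000
rho = a/c = 0.3000
Erlang-C formula applied:
C(c,a) = 0.1385

0.1385


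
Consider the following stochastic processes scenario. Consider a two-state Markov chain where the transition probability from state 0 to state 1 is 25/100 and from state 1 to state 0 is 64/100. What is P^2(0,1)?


Computing P^2 by matrix multiplication.
P = [[0.7500, 0.2500], [0.6400, 0.3600]]
After raising P to the power 2:
P^2(0,1) = 0.2775

0.2775


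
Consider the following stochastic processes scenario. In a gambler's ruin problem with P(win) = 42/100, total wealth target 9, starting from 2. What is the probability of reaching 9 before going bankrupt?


Gambler's ruin formula:
r = q/p = 0.5800/0.4200 = 1.3810
P(win) = (1 - r^i)/(1 - r^N)
= (1 - 1.3810^2)/(1 - 1.3810^9)
= 0.0525

0.0525


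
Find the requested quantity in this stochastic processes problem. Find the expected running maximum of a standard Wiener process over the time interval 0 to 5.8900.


E(max B(s)) = sqrt(2t/pi)
= sqrt(2*5.8900/pi)
= sqrt(3.7497)
= 1.9364

1.9364


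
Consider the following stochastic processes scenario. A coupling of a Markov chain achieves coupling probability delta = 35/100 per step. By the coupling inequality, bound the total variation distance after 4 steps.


TV distance bound <= (1-delta)^n
= (1 - 0.3500)^4
= 0.6500^4
= 0.1785

0.1785


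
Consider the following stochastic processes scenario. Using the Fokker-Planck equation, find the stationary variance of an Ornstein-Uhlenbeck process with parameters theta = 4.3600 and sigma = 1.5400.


Stationary variance = sigma^2 / (2*theta)
= 1.5400^2 / (2*4.3600)
= 2.3716 / 8.7200
= 0.2720

0.2720


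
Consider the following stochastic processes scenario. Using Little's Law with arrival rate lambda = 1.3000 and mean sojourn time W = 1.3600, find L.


Little's Law: L = lambda * W
= 1.3000 * 1.3600
= 1.7680

1.7680


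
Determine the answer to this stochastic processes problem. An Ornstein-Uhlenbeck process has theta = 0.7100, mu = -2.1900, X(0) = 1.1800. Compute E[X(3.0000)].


E[X(t)] = mu + (X(0) - mu)*exp(-theta*t)
= -2.1900 + (1.1800 - -2.1900)*exp(-0.7100*3.0000)
= -2.1900 + 3.3700 * 0.1188
= -1.7895

-1.7895


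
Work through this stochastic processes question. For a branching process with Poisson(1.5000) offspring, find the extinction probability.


Since mu = 1.5000 > 1, extinction prob q < 1.
Solve s = exp(mu*(s-1)) iteratively.
q = 0.4172

0.4172


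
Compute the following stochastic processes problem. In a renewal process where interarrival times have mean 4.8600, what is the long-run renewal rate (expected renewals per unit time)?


Long-run renewal rate = 1/E(X)
= 1/4.8600
= 0.2058

0.2058


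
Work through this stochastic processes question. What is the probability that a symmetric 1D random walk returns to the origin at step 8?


P(S(8) = 0) = C(8,4) / 4^4
= 70 / 256
= 0.2734

0.2734


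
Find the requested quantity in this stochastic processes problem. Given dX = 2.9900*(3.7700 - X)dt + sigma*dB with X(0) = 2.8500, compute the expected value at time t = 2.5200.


E[X(t)] = mu + (X(0) - mu)*exp(-theta*t)
= 3.7700 + (2.8500 - 3.7700)*exp(-2.9900*2.5200)
= 3.7700 + -0.9200 * 5.3417e-04
= 3.7695

3.7695


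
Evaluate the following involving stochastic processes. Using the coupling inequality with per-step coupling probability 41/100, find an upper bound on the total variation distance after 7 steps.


TV distance bound <= (1-delta)^n
= (1 - 0.4100)^7
= 0.5900^7
= 0.0249

0.0249


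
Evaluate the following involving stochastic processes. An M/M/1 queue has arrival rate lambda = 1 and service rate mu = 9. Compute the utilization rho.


rho = lambda/mu
= 1/9
= 0.1111

0.1111


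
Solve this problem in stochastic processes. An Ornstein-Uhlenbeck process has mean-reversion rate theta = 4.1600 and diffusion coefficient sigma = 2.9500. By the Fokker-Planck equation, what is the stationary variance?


Stationary variance = sigma^2 / (2*theta)
= 2.9500^2 / (2*4.1600)
= 8.7025 / 8.3200
= 1.0460

1.0460


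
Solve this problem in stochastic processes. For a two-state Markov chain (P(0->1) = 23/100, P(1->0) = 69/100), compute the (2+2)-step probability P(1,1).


P^4 = P^2 * P^2
Computing via matrix multiplication of the transition matrix.
Entry (1,1) of P^4 = 0.2500

0.2500


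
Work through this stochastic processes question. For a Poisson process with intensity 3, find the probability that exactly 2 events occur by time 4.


P(N(t)=k) = (lambda*t)^k * exp(-lambda*t) / k!
lambda*t = 12
= 12^2 * exp(-12) / 2!
= 144 * 6.1442e-06 / 2
= 4.4238e-04

4.4238e-04


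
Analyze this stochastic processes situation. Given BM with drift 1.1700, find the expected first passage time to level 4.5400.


Expected first passage time = a/mu
= 4.5400/1.1700
= 3.8803

3.8803


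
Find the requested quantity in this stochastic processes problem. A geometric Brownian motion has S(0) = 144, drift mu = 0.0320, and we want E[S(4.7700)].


E[S(t)] = S(0) * exp(mu * t)
= 144 * exp(0.0320 * 4.7700)
= 144 * 1.1649
= 167.7464

167.7464


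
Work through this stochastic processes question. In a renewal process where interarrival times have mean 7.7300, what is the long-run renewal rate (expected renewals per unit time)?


Long-run renewal rate = 1/E(X)
= 1/7.7300
= 0.1294

0.1294


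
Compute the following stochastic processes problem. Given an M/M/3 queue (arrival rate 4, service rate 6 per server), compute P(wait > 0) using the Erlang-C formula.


a = lambda/mu = 0.6667
rho = a/c = 0.2222
Erlang-C formula applied:
C(c,a) = 0.0325

0.0325


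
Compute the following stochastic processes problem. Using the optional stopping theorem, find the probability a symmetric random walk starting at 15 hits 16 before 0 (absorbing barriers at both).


By optional stopping theorem: E(M at tau) = M(0) = 15
P(hit 16)*16 + P(hit 0)*0 = 15
P(hit 16) = (15 - 0)/(16 - 0) = 15/16 = 0.9375

0.9375


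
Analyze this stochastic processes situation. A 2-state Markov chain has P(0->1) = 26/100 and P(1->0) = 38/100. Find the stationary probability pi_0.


Stationary distribution: pi_0 = p10/(p01+p10), pi_1 = p01/(p01+p10)
p01 = 0.2600, p10 = 0.3800
pi_0 = 0.5938

0.5938


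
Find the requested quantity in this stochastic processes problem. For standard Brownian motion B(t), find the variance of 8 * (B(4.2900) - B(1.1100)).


Var(alpha*(B(t)-B(s))) = alpha^2 * (t-s)
= 8^2 * (4.2900 - 1.1100)
= 64 * 3.1800
= 203.5200

203.5200


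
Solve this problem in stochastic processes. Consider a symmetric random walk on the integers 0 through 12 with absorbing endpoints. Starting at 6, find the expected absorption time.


For symmetric RW on 0,...,N with absorbing barriers, E(i) = i*(N-i)
E(6) = 6 * 6 = 36

36


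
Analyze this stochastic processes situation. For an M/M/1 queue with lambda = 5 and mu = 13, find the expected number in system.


rho = 5/13 = 0.3846
L = rho/(1-rho)
= 0.3846/0.6154
= 0.6250

0.6250


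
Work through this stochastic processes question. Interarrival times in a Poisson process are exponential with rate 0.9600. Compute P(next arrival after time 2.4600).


P(X > t) = exp(-lambda * t)
= exp(-0.9600 * 2.4600)
= exp(-2.3616) = 0.0943

0.0943


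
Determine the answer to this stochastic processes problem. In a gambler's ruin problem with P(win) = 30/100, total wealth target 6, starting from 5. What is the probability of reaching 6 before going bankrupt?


Gambler's ruin formula:
r = q/p = 0.7000/0.3000 = 2.3333
P(win) = (1 - r^i)/(1 - r^N)
= (1 - 2.3333^5)/(1 - 2.3333^6)
= 0.4250

0.4250


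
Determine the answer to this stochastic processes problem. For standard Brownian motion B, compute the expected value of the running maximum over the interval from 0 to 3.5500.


E(max B(s)) = sqrt(2t/pi)
= sqrt(2*3.5500/pi)
= sqrt(2.2600)
= 1.5033

1.5033


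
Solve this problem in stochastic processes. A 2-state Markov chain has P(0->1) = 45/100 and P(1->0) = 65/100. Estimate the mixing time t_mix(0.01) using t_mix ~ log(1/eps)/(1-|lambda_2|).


lambda_2 = |1 - p01 - p10| = |1 - 0.4500 - 0.6500| = 0.1000
t_mix ~ log(1/eps)/(1 - |lambda_2|)
= log(100)/(1 - 0.1000) = 4.6052/0.9000
= 5.1169

5.1169


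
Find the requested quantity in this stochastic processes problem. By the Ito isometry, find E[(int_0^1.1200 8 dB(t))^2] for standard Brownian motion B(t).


By Ito isometry: E[(int f dB)^2] = int f^2 dt
= 8^2 * 1.1200
= 64 * 1.1200 = 71.6800

71.6800


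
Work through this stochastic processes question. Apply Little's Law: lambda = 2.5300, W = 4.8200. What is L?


Little's Law: L = lambda * W
= 2.5300 * 4.8200
= 12.1946

12.1946


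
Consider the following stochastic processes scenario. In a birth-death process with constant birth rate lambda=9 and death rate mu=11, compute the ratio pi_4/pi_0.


For birth-death process, pi_n/pi_0 = (lambda/mu)^n
= (9/11)^4
= 0.4481

0.4481


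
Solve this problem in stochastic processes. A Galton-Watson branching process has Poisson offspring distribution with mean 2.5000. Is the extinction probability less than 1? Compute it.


Since mu = 2.5000 > 1, extinction prob q < 1.
Solve s = exp(mu*(s-1)) iteratively.
q = 0.1074

0.1074


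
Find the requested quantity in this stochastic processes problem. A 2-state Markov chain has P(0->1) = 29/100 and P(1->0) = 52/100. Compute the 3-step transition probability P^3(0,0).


Computing P^3 by matrix multiplication.
P = [[0.7100, 0.2900], [0.5200, 0.4800]]
After raising P to the power 3:
P^3(0,0) = 0.6444

0.6444


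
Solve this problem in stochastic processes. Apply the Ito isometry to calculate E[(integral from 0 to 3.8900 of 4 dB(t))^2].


By Ito isometry: E[(int f dB)^2] = int f^2 dt
= 4^2 * 3.8900
= 16 * 3.8900 = 62.2400

62.2400


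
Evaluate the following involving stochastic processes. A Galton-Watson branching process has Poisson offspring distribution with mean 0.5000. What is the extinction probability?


Since mu = 0.5000 <= 1, extinction probability = 1.

1.0000


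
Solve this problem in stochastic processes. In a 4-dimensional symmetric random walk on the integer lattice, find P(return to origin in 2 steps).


P(return in 2 steps) = P(reverse first step) = 1/(2d)
= 1/8
= 0.1250

0.1250


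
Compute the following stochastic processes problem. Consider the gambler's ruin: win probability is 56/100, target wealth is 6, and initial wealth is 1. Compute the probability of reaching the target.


Gambler's ruin formula:
r = q/p = 0.4400/0.5600 = 0.7857
P(win) = (1 - r^i)/(1 - r^N)
= (1 - 0.7857^1)/(1 - 0.7857^6)
= 0.2802

0.2802


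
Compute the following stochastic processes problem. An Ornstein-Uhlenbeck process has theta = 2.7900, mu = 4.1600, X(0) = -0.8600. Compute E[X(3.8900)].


E[X(t)] = mu + (X(0) - mu)*exp(-theta*t)
= 4.1600 + (-0.8600 - 4.1600)*exp(-2.7900*3.8900)
= 4.1600 + -5.0200 * 1.9345e-05
= 4.1599

4.1599


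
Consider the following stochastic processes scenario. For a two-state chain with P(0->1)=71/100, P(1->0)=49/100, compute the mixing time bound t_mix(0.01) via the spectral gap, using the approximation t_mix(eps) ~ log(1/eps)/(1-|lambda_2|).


lambda_2 = |1 - p01 - p10| = |1 - 0.7100 - 0.4900| = 0.2000
t_mix ~ log(1/eps)/(1 - |lambda_2|)
= log(100)/(1 - 0.2000) = 4.6052/0.8000
= 5.7565

5.7565


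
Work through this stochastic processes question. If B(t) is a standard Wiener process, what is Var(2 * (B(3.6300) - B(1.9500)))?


Var(alpha*(B(t)-B(s))) = alpha^2 * (t-s)
= 2^2 * (3.6300 - 1.9500)
= 4 * 1.6800
= 6.7200

6.7200


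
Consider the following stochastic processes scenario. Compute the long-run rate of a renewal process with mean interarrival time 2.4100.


Long-run renewal rate = 1/E(X)
= 1/2.4100
= 0.4149

0.4149


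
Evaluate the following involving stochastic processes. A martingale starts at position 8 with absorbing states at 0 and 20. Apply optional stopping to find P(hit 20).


By optional stopping theorem: E(M at tau) = M(0) = 8
P(hit 20)*20 + P(hit 0)*0 = 8
P(hit 20) = (8 - 0)/(20 - 0) = 2/5 = 0.4000

0.4000


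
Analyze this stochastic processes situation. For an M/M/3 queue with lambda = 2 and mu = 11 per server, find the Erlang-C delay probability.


a = lambda/mu = 0.1818
rho = a/c = 0.0606
Erlang-C formula applied:
C(c,a) = 8.8909e-04

8.8909e-04


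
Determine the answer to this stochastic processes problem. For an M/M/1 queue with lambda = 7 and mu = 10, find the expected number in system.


rho = 7/10 = 0.7000
L = rho/(1-rho)
= 0.7000/0.3000
= 2.3333

2.3333


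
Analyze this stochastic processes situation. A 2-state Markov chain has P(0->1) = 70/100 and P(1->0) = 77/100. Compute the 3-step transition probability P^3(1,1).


Computing P^3 by matrix multiplication.
P = [[0.3000, 0.7000], [0.7700, 0.2300]]
After raising P to the power 3:
P^3(1,1) = 0.4218

0.4218


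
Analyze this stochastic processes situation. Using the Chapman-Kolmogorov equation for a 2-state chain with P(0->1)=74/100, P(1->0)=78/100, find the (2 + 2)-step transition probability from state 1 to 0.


P^4 = P^2 * P^2
Computing via matrix multiplication of the transition matrix.
Entry (1,0) of P^4 = 0.4756

0.4756


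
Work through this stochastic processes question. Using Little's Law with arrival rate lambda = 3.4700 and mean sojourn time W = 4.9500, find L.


Little's Law: L = lambda * W
= 3.4700 * 4.9500
= 17.1765

17.1765


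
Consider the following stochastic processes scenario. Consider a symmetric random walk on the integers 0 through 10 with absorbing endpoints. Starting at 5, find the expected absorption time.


For symmetric RW on 0,...,N with absorbing barriers, E(i) = i*(N-i)
E(5) = 5 * 5 = 25

25


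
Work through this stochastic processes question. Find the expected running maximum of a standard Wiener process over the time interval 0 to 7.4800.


E(max B(s)) = sqrt(2t/pi)
= sqrt(2*7.4800/pi)
= sqrt(4.7619)
= 2.1822

2.1822


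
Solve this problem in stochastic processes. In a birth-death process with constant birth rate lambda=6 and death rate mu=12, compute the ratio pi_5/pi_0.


For birth-death process, pi_n/pi_0 = (lambda/mu)^n
= (6/12)^5
= 0.0312

0.0312


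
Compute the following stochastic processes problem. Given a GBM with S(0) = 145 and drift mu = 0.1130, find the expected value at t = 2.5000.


E[S(t)] = S(0) * exp(mu * t)
= 145 * exp(0.1130 * 2.5000)
= 145 * 1.3264
= 192.3341

192.3341


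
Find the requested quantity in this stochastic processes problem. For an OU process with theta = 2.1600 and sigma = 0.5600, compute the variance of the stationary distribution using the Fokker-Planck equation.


Stationary variance = sigma^2 / (2*theta)
= 0.5600^2 / (2*2.1600)
= 0.3136 / 4.3200
= 0.0726

0.0726


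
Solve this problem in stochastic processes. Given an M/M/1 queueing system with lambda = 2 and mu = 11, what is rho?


rho = lambda/mu
= 2/11
= 0.1818

0.1818


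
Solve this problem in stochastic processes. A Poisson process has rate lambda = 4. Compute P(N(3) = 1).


P(N(t)=k) = (lambda*t)^k * exp(-lambda*t) / k!
lambda*t = 12
= 12^1 * exp(-12) / 1!
= 12 * 6.1442e-06 / 1
= 7.3731e-05

7.3731e-05


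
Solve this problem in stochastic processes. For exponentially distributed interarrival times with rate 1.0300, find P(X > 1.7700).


P(X > t) = exp(-lambda * t)
= exp(-1.0300 * 1.7700)
= exp(-1.8231) = 0.1615

0.1615


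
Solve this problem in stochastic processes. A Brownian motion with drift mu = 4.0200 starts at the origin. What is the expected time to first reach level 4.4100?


Expected first passage time = a/mu
= 4.4100/4.0200
= 1.0970

1.0970


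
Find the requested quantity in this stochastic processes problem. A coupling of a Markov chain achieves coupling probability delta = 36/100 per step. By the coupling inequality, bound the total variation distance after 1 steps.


TV distance bound <= (1-delta)^n
= (1 - 0.3600)^1
= 0.6400^1
= 0.6400

0.6400


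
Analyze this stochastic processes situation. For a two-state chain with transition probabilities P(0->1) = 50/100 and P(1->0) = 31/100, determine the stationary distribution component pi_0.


Stationary distribution: pi_0 = p10/(p01+p10), pi_1 = p01/(p01+p10)
p01 = 0.5000, p10 = 0.3100
pi_0 = 0.3827

0.3827


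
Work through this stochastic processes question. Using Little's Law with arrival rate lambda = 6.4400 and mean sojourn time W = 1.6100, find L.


Little's Law: L = lambda * W
= 6.4400 * 1.6100
= 10.3684

10.3684


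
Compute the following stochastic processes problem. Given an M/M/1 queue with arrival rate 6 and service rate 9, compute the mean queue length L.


rho = 6/9 = 0.6667
L = rho/(1-rho)
= 0.6667/0.3333
= 2.0000

2.0000


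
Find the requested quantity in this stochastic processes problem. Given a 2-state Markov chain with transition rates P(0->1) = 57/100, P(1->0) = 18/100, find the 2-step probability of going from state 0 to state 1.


Computing P^2 by matrix multiplication.
P = [[0.4300, 0.5700], [0.1800, 0.8200]]
After raising P to the power 2:
P^2(0,1) = 0.7125

0.7125


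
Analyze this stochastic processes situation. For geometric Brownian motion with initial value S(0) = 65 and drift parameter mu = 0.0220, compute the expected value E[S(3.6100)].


E[S(t)] = S(0) * exp(mu * t)
= 65 * exp(0.0220 * 3.6100)
= 65 * 1.0827
= 70.3728

70.3728


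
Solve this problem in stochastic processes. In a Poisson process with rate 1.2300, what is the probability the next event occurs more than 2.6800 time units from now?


P(X > t) = exp(-lambda * t)
= exp(-1.2300 * 2.6800)
= exp(-3.2964) = 0.0370

0.0370


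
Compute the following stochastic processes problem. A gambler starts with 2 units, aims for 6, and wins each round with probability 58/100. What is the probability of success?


Gambler's ruin formula:
r = q/p = 0.4200/0.5800 = 0.7241
P(win) = (1 - r^i)/(1 - r^N)
= (1 - 0.7241^2)/(1 - 0.7241^6)
= 0.5558

0.5558


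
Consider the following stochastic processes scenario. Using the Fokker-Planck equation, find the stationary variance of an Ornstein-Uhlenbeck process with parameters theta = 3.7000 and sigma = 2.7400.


Stationary variance = sigma^2 / (2*theta)
= 2.7400^2 / (2*3.7000)
= 7.5076 / 7.4000
= 1.0145

1.0145


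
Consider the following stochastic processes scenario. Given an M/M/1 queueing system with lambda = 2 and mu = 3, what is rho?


rho = lambda/mu
= 2/3
= 0.6667

0.6667


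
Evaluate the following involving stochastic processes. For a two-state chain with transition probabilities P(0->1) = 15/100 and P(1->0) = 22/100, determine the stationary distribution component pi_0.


Stationary distribution: pi_0 = p10/(p01+p10), pi_1 = p01/(p01+p10)
p01 = 0.1500, p10 = 0.2200
pi_0 = 0.5946

0.5946


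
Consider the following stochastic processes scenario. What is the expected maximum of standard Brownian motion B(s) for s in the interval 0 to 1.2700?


E(max B(s)) = sqrt(2t/pi)
= sqrt(2*1.2700/pi)
= sqrt(0.8085)
= 0.8992

0.8992


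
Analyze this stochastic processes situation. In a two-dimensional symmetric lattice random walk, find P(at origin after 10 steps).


P = C(10,5)^2 / 4^10
= 252^2 / 1048576
= 63504 / 1048576
= 0.0606

0.0606


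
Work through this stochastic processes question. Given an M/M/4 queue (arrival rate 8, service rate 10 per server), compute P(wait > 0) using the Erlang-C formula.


a = lambda/mu = 0.8000
rho = a/c = 0.2000
Erlang-C formula applied:
C(c,a) = 0.0096

0.0096


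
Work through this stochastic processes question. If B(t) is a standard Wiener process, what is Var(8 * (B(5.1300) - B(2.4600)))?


Var(alpha*(B(t)-B(s))) = alpha^2 * (t-s)
= 8^2 * (5.1300 - 2.4600)
= 64 * 2.6700
= 170.8800

170.8800


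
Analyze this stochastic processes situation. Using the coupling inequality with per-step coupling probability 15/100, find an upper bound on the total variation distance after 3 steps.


TV distance bound <= (1-delta)^n
= (1 - 0.1500)^3
= 0.8500^3
= 0.6141

0.6141


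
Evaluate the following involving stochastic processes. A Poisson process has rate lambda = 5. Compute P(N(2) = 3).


P(N(t)=k) = (lambda*t)^k * exp(-lambda*t) / k!
lambda*t = 10
= 10^3 * exp(-10) / 3!
= 1000 * 4.5400e-05 / 6
= 0.0076

0.0076


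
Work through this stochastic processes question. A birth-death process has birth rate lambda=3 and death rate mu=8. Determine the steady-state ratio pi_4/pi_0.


For birth-death process, pi_n/pi_0 = (lambda/mu)^n
= (3/8)^4
= 0.0198

0.0198


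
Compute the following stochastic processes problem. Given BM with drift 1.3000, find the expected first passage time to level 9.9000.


Expected first passage time = a/mu
= 9.9000/1.3000
= 7.6154

7.6154


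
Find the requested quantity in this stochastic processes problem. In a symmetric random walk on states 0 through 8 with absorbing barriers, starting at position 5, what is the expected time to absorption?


For symmetric RW on 0,...,N with absorbing barriers, E(i) = i*(N-i)
E(5) = 5 * 3 = 15

15


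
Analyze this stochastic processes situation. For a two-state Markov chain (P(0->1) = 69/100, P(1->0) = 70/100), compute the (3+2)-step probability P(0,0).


P^5 = P^3 * P^2
Computing via matrix multiplication of the transition matrix.
Entry (0,0) of P^5 = 0.4991

0.4991


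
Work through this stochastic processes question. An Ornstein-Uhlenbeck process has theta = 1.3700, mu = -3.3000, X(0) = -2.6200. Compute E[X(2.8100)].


E[X(t)] = mu + (X(0) - mu)*exp(-theta*t)
= -3.3000 + (-2.6200 - -3.3000)*exp(-1.3700*2.8100)
= -3.3000 + 0.6800 * 0.0213
= -3.2855

-3.2855


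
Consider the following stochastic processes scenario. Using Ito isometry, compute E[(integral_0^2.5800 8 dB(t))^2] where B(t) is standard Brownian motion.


By Ito isometry: E[(int f dB)^2] = int f^2 dt
= 8^2 * 2.5800
= 64 * 2.5800 = 165.1200

165.1200


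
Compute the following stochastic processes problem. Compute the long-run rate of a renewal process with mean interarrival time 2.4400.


Long-run renewal rate = 1/E(X)
= 1/2.4400
= 0.4098

0.4098


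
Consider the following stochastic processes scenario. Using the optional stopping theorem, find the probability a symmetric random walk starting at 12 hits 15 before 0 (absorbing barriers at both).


By optional stopping theorem: E(M at tau) = M(0) = 12
P(hit 15)*15 + P(hit 0)*0 = 12
P(hit 15) = (12 - 0)/(15 - 0) = 4/5 = 0.8000

0.8000


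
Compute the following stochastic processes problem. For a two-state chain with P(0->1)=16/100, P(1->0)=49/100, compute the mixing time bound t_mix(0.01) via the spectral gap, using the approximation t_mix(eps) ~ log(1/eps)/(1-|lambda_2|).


lambda_2 = |1 - p01 - p10| = |1 - 0.1600 - 0.4900| = 0.3500
t_mix ~ log(1/eps)/(1 - |lambda_2|)
= log(100)/(1 - 0.3500) = 4.6052/0.6500
= 7.0849

7.0849


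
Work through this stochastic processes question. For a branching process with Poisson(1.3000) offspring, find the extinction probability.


Since mu = 1.3000 > 1, extinction prob q < 1.
Solve s = exp(mu*(s-1)) iteratively.
q = 0.5770

0.5770


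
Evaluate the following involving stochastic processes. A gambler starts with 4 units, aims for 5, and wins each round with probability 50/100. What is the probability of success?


p = 1/2: P(win) = i/N = 4/5
= 0.8000

0.8000


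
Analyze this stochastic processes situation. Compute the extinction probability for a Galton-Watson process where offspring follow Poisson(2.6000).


Since mu = 2.6000 > 1, extinction prob q < 1.
Solve s = exp(mu*(s-1)) iteratively.
q = 0.0951

0.0951


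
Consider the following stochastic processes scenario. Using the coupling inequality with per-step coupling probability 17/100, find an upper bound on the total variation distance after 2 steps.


TV distance bound <= (1-delta)^n
= (1 - 0.1700)^2
= 0.8300^2
= 0.6889

0.6889


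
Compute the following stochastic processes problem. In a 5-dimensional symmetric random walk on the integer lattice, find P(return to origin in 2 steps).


P(return in 2 steps) = P(reverse first step) = 1/(2d)
= 1/10
= 0.1000

0.1000


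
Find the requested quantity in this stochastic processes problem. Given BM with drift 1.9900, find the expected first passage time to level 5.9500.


Expected first passage time = a/mu
= 5.9500/1.9900
= 2.9899

2.9899


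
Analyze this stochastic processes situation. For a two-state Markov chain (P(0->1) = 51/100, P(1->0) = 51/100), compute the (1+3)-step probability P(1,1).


P^4 = P^1 * P^3
Computing via matrix multiplication of the transition matrix.
Entry (1,1) of P^4 = 0.5000

0.5000


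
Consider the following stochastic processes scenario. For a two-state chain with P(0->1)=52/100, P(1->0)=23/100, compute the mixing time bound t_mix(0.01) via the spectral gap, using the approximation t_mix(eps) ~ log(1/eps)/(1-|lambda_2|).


lambda_2 = |1 - p01 - p10| = |1 - 0.5200 - 0.2300| = 0.2500
t_mix ~ log(1/eps)/(1 - |lambda_2|)
= log(100)/(1 - 0.2500) = 4.6052/0.7500
= 6.1402

6.1402


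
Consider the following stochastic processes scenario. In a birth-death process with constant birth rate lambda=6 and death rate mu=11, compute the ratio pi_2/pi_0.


For birth-death process, pi_n/pi_0 = (lambda/mu)^n
= (6/11)^2
= 0.2975

0.2975


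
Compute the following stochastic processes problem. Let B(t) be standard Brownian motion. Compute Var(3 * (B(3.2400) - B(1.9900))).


Var(alpha*(B(t)-B(s))) = alpha^2 * (t-s)
= 3^2 * (3.2400 - 1.9900)
= 9 * 1.2500
= 11.2500

11.2500


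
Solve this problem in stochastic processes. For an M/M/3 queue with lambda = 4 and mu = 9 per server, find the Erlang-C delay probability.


a = lambda/mu = 0.4444
rho = a/c = 0.1481
Erlang-C formula applied:
C(c,a) = 0.0110

0.0110


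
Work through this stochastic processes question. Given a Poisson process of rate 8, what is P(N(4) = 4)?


P(N(t)=k) = (lambda*t)^k * exp(-lambda*t) / k!
lambda*t = 32
= 32^4 * exp(-32) / 4!
= 1048576 * 1.2664e-14 / 24
= 5.5331e-10

5.5331e-10


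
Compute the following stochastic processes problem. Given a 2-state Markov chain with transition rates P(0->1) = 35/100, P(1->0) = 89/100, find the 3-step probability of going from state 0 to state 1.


Computing P^3 by matrix multiplication.
P = [[0.6500, 0.3500], [0.8900, 0.1100]]
After raising P to the power 3:
P^3(0,1) = 0.2862

0.2862


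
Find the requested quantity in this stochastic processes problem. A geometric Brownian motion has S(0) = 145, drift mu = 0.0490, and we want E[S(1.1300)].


E[S(t)] = S(0) * exp(mu * t)
= 145 * exp(0.0490 * 1.1300)
= 145 * 1.0569
= 153.2551

153.2551


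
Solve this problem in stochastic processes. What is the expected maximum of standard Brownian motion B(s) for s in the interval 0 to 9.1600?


E(max B(s)) = sqrt(2t/pi)
= sqrt(2*9.1600/pi)
= sqrt(5.8314)
= 2.4148

2.4148


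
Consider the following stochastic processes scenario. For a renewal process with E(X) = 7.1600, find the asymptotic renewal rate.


Long-run renewal rate = 1/E(X)
= 1/7.1600
= 0.1397

0.1397


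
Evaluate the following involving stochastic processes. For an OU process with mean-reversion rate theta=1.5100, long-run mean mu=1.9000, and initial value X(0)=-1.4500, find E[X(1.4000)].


E[X(t)] = mu + (X(0) - mu)*exp(-theta*t)
= 1.9000 + (-1.4500 - 1.9000)*exp(-1.5100*1.4000)
= 1.9000 + -3.3500 * 0.1208
= 1.4955

1.4955


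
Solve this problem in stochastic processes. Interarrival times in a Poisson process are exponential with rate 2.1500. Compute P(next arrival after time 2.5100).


P(X > t) = exp(-lambda * t)
= exp(-2.1500 * 2.5100)
= exp(-5.3965) = 0.0045

0.0045


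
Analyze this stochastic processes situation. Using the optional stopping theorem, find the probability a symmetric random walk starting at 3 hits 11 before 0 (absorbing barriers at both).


By optional stopping theorem: E(M at tau) = M(0) = 3
P(hit 11)*11 + P(hit 0)*0 = 3
P(hit 11) = (3 - 0)/(11 - 0) = 3/11 = 0.2727

0.2727


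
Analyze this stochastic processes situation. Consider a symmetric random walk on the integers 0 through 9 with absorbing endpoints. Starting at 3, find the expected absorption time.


For symmetric RW on 0,...,N with absorbing barriers, E(i) = i*(N-i)
E(3) = 3 * 6 = 18

18


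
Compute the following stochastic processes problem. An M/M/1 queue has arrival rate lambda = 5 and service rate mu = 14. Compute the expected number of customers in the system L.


rho = 5/14 = 0.3571
L = rho/(1-rho)
= 0.3571/0.6429
= 0.5556

0.5556


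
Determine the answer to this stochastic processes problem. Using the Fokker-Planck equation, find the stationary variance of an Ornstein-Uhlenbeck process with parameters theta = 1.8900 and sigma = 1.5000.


Stationary variance = sigma^2 / (2*theta)
= 1.5000^2 / (2*1.8900)
= 2.2500 / 3.7800
= 0.5952

0.5952


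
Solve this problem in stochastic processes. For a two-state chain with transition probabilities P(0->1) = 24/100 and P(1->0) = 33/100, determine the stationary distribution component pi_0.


Stationary distribution: pi_0 = p10/(p01+p10), pi_1 = p01/(p01+p10)
p01 = 0.2400, p10 = 0.3300
pi_0 = 0.5789

0.5789
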